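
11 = 11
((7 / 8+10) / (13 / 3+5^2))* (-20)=-7.41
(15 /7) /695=3 /973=0.00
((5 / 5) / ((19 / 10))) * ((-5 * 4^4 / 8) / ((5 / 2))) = -640 / 19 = -33.68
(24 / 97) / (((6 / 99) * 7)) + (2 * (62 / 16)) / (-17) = 5879 / 46172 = 0.13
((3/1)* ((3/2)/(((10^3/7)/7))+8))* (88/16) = 532851/4000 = 133.21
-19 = -19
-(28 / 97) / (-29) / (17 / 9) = 252 / 47821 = 0.01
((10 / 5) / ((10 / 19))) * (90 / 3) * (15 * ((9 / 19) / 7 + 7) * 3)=253800 / 7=36257.14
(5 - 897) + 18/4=-1775/2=-887.50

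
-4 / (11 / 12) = -48 / 11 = -4.36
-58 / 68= -29 / 34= -0.85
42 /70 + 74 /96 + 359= 86489 /240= 360.37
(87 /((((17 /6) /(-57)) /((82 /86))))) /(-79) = 1219914 /57749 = 21.12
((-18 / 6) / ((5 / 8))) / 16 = -3 / 10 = -0.30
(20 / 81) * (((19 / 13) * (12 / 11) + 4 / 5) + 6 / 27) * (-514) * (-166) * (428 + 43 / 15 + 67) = 42916669614464 / 1563705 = 27445502.58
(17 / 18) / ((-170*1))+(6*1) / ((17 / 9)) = 9703 / 3060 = 3.17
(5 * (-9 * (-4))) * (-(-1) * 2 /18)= 20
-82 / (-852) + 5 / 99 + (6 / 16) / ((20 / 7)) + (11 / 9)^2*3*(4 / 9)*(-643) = -38880609997 / 30365280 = -1280.43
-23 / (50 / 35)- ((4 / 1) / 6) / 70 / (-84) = -142001 / 8820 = -16.10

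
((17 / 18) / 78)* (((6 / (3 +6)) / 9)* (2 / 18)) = 17 / 170586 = 0.00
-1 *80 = -80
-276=-276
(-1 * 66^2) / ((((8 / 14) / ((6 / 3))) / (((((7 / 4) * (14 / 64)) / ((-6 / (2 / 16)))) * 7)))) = 871563 / 1024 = 851.14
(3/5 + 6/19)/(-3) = -29/95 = -0.31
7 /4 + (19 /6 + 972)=11723 /12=976.92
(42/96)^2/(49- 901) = -49/218112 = -0.00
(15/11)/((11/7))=105/121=0.87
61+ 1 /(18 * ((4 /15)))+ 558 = 14861 /24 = 619.21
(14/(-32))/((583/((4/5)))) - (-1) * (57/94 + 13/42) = 10533731/11508420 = 0.92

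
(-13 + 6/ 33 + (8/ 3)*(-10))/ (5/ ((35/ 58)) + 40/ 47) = -428687/ 99198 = -4.32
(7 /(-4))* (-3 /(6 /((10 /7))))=5 /4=1.25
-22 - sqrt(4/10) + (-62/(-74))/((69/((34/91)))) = -5110052/232323 - sqrt(10)/5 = -22.63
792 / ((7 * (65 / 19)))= 15048 / 455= 33.07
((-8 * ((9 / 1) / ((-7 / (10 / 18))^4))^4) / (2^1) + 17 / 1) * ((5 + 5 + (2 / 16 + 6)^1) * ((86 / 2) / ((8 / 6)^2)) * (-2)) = -295028917666507938637533845573 / 22248204270643355826048192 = -13260.80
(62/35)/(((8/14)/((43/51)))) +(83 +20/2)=48763/510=95.61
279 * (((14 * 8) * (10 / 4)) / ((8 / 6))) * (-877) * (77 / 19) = -3956524110 / 19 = -208238111.05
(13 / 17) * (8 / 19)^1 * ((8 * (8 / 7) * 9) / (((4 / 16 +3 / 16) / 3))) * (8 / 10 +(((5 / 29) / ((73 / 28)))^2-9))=-528069332164608 / 354658459015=-1488.95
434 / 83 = 5.23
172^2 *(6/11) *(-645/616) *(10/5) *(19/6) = -90637980/847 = -107010.60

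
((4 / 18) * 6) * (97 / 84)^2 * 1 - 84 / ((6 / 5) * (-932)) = 1.85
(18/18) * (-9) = -9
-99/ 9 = -11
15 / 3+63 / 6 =15.50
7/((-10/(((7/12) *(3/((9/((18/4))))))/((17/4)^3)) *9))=-196/221085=-0.00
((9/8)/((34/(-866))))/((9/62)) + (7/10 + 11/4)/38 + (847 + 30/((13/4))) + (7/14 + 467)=189194259/167960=1126.42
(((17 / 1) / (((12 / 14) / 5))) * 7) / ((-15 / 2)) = -833 / 9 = -92.56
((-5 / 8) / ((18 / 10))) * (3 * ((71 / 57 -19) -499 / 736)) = 19331875 / 1006848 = 19.20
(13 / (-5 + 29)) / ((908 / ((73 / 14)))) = 949 / 305088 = 0.00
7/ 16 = 0.44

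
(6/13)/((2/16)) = 48/13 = 3.69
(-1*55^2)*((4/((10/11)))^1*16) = -212960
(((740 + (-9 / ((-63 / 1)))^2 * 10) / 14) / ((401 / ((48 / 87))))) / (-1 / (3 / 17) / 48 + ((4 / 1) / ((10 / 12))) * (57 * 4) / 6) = 208915200 / 523495122521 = 0.00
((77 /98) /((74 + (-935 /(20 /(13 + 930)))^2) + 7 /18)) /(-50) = -396 /48976435417175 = -0.00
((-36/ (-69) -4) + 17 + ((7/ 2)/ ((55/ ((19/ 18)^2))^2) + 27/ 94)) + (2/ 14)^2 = 465280687298143/ 33640866151200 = 13.83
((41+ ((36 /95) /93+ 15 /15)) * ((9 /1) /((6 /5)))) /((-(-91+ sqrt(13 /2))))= 185553 * sqrt(26) /9747361+ 2597742 /749797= 3.56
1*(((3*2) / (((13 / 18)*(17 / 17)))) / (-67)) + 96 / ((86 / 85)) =3549036 / 37453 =94.76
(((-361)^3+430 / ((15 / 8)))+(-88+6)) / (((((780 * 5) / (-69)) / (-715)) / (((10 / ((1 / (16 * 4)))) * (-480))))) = 182823484687360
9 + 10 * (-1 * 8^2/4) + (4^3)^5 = 1073741673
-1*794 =-794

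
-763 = -763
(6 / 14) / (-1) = -3 / 7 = -0.43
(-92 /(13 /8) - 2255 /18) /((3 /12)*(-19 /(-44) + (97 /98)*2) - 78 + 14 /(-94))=8625987832 /3677497083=2.35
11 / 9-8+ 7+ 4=38 / 9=4.22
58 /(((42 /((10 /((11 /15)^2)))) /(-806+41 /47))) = -823041750 /39809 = -20674.77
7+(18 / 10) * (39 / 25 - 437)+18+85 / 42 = -3973033 / 5250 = -756.77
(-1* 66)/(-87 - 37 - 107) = 2/7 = 0.29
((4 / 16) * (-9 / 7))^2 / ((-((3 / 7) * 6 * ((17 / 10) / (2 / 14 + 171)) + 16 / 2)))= -242595 / 18844616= -0.01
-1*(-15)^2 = -225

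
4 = 4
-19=-19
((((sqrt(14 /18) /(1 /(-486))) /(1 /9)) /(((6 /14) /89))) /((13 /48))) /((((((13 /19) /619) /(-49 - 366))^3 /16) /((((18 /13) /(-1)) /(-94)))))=243335283196326279388847424000 * sqrt(7) /17450771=36892618930415950888836.03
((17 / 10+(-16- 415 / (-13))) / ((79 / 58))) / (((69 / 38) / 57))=607202 / 1495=406.16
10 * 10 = 100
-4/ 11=-0.36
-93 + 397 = 304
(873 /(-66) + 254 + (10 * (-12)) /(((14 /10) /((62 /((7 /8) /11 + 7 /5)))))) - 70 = -3687907 /1078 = -3421.06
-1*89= -89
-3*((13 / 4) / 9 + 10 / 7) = -451 / 84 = -5.37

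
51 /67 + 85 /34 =437 /134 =3.26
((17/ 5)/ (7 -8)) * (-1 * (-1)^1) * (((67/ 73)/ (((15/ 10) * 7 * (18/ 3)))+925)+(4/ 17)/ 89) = -6436535242/ 2046555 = -3145.06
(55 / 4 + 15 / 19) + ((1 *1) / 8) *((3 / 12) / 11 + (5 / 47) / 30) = 13713937 / 943008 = 14.54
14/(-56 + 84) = 1/2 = 0.50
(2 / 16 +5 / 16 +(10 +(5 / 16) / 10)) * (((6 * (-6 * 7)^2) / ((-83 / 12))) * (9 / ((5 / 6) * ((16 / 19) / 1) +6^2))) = -682092495 / 173636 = -3928.29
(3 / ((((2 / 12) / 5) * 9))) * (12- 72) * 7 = -4200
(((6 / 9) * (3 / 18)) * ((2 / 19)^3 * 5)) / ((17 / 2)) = 80 / 1049427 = 0.00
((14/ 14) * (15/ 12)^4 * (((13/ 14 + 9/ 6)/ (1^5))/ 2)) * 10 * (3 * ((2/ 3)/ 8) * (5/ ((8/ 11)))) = 2921875/ 57344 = 50.95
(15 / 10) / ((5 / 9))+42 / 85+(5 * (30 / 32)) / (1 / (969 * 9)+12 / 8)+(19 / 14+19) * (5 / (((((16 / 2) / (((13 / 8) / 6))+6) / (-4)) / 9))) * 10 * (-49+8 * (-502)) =8038968436554189 / 1917999160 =4191330.53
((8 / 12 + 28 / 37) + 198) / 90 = 11068 / 4995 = 2.22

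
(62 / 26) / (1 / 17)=40.54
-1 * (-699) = 699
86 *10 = 860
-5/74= -0.07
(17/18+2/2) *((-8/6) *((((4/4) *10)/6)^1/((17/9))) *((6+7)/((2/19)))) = -43225/153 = -282.52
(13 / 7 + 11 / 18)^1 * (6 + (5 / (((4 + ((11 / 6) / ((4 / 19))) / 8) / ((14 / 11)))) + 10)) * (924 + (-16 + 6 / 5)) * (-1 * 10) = -262108321952 / 677061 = -387126.60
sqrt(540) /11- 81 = -81 + 6*sqrt(15) /11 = -78.89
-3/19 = -0.16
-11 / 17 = -0.65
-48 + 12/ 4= -45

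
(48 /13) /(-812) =-12 /2639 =-0.00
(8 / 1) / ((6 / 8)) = 32 / 3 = 10.67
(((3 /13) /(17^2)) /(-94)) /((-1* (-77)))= -3 /27193166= -0.00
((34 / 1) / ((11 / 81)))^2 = 7584516 / 121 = 62681.95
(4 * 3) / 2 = 6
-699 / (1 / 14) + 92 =-9694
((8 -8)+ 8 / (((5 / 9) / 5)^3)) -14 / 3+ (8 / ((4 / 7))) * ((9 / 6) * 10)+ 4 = 18124 / 3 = 6041.33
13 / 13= 1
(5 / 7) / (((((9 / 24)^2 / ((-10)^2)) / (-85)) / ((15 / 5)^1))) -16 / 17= -46240336 / 357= -129524.75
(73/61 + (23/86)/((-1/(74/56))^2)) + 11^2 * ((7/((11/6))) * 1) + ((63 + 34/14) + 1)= 2180197507/4112864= 530.09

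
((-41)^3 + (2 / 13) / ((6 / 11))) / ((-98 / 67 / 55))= 2591559.65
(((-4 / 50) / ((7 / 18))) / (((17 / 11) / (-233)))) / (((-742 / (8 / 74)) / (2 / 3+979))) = -180783768 / 40837825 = -4.43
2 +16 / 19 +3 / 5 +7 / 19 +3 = 647 / 95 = 6.81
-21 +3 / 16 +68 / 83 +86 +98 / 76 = 1698019 / 25232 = 67.30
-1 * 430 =-430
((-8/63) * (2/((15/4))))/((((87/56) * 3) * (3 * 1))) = -512/105705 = -0.00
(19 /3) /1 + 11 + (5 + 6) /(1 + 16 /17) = 23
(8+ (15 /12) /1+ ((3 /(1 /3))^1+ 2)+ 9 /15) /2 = 417 /40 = 10.42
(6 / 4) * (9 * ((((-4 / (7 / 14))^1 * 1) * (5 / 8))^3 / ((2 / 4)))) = -3375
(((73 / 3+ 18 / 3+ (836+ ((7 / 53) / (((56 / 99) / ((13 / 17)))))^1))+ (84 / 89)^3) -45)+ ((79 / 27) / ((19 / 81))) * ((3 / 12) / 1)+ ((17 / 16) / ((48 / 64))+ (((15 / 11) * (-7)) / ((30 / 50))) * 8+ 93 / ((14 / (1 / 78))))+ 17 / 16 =700.76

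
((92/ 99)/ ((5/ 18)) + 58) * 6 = 20244/ 55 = 368.07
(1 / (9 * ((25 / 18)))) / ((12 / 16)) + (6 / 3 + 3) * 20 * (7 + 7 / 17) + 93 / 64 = 60607279 / 81600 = 742.74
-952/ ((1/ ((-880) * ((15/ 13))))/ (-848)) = -10656307200/ 13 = -819715938.46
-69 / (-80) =69 / 80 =0.86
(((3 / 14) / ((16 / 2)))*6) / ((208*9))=1 / 11648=0.00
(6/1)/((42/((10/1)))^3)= 250/3087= 0.08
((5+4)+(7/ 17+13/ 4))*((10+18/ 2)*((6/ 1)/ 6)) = 16359/ 68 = 240.57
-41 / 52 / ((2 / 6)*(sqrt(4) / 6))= -369 / 52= -7.10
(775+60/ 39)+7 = 10186/ 13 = 783.54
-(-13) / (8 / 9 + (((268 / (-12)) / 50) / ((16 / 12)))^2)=4680000 / 360401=12.99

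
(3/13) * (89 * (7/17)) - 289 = -62000/221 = -280.54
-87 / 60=-29 / 20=-1.45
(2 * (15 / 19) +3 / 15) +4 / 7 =1563 / 665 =2.35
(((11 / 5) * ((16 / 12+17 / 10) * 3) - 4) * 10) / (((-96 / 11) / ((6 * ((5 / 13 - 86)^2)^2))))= -13520908026165771 / 2284880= -5917557169.81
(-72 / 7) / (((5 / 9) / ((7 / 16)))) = -81 / 10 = -8.10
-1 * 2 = -2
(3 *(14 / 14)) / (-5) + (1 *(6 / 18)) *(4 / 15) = -23 / 45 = -0.51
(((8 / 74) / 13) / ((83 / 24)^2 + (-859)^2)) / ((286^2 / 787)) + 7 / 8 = 29263821678849631 / 33444367628826440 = 0.88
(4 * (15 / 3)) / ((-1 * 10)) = -2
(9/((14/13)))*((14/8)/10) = 117/80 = 1.46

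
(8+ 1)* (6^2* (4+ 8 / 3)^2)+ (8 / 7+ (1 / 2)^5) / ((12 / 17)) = 38711671 / 2688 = 14401.66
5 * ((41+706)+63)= 4050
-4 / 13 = -0.31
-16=-16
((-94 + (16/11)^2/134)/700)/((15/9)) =-0.08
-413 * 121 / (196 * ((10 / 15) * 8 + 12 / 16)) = -21417 / 511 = -41.91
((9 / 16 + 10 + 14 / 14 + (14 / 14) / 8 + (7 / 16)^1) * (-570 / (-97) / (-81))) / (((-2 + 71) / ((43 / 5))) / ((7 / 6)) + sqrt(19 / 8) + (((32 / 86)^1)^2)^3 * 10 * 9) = -98048221202437497513900 / 755978404891228630555469 + 186012081361257293146655 * sqrt(38) / 40822833864126346049995326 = -0.10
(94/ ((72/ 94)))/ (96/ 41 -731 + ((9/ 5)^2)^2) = -56605625/ 331251732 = -0.17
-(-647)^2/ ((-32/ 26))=5441917/ 16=340119.81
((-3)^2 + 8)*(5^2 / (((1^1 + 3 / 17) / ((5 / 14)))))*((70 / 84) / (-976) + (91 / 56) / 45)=4475165 / 983808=4.55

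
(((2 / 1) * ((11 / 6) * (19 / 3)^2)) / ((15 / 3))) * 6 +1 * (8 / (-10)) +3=8041 / 45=178.69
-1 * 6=-6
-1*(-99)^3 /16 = 970299 /16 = 60643.69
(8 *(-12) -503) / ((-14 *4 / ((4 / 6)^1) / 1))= 599 / 84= 7.13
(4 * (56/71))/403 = 224/28613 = 0.01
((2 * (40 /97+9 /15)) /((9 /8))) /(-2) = -3928 /4365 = -0.90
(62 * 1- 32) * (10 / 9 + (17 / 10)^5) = 13778713 / 30000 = 459.29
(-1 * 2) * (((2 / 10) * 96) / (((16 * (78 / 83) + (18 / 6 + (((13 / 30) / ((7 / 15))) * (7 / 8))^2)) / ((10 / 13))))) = -8159232 / 5164367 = -1.58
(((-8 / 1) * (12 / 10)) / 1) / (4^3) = -3 / 20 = -0.15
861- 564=297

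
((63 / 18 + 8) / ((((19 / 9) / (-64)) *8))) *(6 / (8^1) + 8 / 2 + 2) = -5589 / 19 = -294.16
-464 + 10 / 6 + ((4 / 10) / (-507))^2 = -462.33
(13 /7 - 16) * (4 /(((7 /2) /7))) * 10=-7920 /7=-1131.43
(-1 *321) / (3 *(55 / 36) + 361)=-36 / 41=-0.88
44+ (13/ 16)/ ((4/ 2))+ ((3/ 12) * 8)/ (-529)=44.40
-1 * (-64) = 64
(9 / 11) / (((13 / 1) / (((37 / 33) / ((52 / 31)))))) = 3441 / 81796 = 0.04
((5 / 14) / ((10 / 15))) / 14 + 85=33335 / 392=85.04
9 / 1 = 9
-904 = -904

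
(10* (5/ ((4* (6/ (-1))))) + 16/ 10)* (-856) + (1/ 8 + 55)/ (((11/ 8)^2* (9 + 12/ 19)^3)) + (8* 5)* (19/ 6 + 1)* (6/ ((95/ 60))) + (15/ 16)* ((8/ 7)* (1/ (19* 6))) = 1045.35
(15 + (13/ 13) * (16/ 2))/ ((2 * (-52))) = -23/ 104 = -0.22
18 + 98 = 116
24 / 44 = 6 / 11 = 0.55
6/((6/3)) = 3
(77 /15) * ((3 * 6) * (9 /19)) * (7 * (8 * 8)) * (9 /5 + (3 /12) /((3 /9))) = 23750496 /475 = 50001.04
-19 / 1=-19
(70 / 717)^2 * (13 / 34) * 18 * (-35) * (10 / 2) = -11147500 / 971057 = -11.48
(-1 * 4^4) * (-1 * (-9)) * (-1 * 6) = 13824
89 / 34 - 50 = -47.38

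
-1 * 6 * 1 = -6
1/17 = 0.06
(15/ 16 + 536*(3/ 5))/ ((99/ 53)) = 151951/ 880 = 172.67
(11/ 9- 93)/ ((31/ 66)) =-18172/ 93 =-195.40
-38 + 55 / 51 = -1883 / 51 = -36.92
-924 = -924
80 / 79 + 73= 5847 / 79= 74.01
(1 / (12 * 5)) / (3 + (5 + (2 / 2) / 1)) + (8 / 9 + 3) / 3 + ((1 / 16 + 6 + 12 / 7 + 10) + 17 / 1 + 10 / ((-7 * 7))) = 35.87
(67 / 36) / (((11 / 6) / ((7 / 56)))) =67 / 528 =0.13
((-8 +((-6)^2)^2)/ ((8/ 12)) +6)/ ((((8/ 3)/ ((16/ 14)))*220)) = 2907/ 770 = 3.78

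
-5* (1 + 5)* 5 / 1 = -150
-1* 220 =-220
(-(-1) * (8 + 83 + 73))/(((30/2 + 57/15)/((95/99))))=38950/4653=8.37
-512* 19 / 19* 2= -1024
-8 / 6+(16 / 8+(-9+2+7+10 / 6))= 7 / 3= 2.33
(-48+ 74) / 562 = 13 / 281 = 0.05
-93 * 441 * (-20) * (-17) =-13944420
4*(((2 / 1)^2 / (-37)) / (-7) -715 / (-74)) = 10026 / 259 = 38.71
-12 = -12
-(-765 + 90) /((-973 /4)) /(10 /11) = -2970 /973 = -3.05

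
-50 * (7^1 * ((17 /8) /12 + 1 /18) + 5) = -47725 /144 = -331.42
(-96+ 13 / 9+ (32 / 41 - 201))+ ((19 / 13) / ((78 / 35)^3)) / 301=-3206044707569 / 10876257288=-294.77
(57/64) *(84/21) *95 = 5415/16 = 338.44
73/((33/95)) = 6935/33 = 210.15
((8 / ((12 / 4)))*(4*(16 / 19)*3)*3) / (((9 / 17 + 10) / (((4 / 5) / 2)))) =52224 / 17005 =3.07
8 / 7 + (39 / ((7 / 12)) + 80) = 148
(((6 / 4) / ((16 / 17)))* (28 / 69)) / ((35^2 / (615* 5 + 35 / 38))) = 397409 / 244720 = 1.62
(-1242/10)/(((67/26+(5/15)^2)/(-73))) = 3372.95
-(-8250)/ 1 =8250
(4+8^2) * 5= 340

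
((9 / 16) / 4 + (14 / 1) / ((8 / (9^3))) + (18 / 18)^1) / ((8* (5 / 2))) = 81721 / 1280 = 63.84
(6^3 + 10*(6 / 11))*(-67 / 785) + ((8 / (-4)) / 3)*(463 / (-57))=-13.49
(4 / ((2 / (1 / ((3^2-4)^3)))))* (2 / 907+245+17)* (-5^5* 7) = -83172600 / 907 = -91700.77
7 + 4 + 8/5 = 12.60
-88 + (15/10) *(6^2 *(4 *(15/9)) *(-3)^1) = -1168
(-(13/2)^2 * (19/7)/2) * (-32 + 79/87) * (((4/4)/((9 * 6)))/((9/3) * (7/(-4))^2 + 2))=8685755/2943297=2.95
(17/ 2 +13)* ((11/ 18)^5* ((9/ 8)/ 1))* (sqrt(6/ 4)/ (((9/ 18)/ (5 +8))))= 90027509* sqrt(6)/ 3359232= 65.65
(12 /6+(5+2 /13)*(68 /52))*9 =13293 /169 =78.66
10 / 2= 5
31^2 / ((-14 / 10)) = -686.43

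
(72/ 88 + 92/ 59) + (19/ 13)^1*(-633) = -7785464/ 8437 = -922.78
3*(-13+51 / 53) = -1914 / 53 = -36.11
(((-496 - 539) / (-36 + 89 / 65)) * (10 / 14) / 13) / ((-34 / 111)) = -2872125 / 535738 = -5.36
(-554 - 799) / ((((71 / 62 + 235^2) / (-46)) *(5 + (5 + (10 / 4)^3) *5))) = 30870048 / 2961778165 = 0.01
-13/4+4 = 3/4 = 0.75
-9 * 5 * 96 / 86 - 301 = -15103 / 43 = -351.23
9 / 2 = 4.50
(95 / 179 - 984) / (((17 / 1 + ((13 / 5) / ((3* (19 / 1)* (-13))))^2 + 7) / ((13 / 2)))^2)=-196281772671830625 / 2720917609301516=-72.14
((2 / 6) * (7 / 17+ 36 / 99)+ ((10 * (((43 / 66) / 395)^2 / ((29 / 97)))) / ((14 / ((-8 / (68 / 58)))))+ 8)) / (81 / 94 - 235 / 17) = -3139236160028 / 4927119684795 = -0.64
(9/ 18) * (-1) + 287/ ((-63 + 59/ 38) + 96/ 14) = -167205/ 29042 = -5.76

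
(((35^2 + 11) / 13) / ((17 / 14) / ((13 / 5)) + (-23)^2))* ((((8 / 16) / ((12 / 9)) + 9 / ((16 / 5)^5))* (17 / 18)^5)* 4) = 143777967032959 / 662949218746368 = 0.22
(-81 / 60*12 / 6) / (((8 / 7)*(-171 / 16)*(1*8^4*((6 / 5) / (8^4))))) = 7 / 38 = 0.18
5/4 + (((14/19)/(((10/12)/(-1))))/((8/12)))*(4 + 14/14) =-409/76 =-5.38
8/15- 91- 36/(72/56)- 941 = -15892/15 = -1059.47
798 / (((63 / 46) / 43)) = 25054.67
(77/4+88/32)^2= 484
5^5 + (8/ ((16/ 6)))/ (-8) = 3124.62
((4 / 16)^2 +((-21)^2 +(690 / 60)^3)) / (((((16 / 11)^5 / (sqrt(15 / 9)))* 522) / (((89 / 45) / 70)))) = 449944122749* sqrt(15) / 82760328806400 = 0.02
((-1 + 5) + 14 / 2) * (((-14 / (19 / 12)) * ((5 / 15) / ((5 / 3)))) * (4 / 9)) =-2464 / 285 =-8.65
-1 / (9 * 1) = -1 / 9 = -0.11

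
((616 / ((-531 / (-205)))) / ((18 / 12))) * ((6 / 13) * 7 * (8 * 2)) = 56573440 / 6903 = 8195.49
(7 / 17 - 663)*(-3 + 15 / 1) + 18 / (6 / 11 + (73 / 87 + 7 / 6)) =-659439660 / 83011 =-7944.00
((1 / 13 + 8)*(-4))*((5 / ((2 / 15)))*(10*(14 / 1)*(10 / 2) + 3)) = -11072250 / 13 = -851711.54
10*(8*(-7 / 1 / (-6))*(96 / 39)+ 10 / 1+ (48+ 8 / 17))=539980 / 663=814.45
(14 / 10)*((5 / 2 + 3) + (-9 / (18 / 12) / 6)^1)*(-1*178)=-5607 / 5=-1121.40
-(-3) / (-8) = -3 / 8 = -0.38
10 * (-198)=-1980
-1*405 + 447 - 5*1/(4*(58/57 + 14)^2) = 123083403/2930944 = 41.99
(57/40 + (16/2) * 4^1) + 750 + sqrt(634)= sqrt(634) + 31337/40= 808.60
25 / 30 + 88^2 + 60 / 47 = 2184403 / 282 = 7746.11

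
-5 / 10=-1 / 2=-0.50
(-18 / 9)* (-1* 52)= 104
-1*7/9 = -7/9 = -0.78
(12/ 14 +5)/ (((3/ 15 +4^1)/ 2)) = 410/ 147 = 2.79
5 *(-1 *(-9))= 45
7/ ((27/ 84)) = 196/ 9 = 21.78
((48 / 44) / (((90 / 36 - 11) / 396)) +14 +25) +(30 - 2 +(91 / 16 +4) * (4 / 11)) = 14735 / 748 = 19.70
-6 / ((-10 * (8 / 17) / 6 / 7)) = 1071 / 20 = 53.55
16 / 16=1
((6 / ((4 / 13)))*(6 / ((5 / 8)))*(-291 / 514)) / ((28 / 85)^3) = -4181822775 / 1410416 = -2964.96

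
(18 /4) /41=0.11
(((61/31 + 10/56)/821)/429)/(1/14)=621/7278986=0.00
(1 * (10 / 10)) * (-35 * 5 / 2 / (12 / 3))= -175 / 8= -21.88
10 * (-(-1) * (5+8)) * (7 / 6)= 455 / 3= 151.67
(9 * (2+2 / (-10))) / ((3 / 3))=81 / 5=16.20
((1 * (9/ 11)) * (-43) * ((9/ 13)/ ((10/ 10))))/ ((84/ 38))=-22059/ 2002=-11.02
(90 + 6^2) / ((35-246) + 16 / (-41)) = -574 / 963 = -0.60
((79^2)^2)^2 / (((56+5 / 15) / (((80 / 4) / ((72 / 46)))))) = 174467513139254515 / 507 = 344117382917661.77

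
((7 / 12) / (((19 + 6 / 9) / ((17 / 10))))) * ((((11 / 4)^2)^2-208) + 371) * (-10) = -6707911 / 60416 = -111.03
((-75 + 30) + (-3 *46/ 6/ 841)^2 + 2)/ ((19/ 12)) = -364950648/ 13438339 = -27.16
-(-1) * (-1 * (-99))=99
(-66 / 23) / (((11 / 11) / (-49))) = 3234 / 23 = 140.61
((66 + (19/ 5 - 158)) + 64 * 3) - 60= 219/ 5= 43.80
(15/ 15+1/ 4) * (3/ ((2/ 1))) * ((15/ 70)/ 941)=45/ 105392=0.00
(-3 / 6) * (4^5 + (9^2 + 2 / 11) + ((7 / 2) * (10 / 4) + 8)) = -49365 / 88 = -560.97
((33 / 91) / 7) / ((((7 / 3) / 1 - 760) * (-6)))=33 / 2895802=0.00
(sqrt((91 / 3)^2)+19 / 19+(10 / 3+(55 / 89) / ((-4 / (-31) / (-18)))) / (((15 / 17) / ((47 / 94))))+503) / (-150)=-1561537 / 480600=-3.25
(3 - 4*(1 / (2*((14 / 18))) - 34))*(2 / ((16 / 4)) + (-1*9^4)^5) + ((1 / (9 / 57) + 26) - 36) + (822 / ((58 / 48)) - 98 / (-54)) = -2597450489140486960224983 / 1566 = -1658652930485623857104.08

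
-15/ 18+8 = 43/ 6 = 7.17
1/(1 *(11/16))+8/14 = 156/77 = 2.03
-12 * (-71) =852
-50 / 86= -25 / 43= -0.58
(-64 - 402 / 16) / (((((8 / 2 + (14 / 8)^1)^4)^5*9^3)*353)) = -4260607557632 / 19201321442093410683869844319119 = -0.00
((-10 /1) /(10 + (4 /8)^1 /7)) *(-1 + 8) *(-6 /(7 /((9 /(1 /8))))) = 20160 /47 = 428.94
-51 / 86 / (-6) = 17 / 172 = 0.10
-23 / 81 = -0.28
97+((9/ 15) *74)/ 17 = 8467/ 85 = 99.61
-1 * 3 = -3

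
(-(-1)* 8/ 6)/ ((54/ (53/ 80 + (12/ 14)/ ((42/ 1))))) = 2677/ 158760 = 0.02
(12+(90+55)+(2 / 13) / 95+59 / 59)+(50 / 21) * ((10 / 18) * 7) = 5577314 / 33345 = 167.26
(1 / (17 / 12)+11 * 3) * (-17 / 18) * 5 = -159.17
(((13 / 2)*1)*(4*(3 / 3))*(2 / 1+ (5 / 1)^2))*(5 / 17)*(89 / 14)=156195 / 119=1312.56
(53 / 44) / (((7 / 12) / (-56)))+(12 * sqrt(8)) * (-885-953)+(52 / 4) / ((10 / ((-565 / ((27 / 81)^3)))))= -44112 * sqrt(2)-438837 / 22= -82330.93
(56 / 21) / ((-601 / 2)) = -16 / 1803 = -0.01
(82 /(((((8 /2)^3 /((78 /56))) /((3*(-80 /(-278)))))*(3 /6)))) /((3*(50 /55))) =17589 /15568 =1.13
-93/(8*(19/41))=-25.09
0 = 0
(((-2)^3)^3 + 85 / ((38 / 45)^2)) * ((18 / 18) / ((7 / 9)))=-729261 / 1444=-505.03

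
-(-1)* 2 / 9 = 2 / 9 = 0.22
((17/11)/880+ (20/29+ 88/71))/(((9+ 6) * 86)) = 38483963/25711144800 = 0.00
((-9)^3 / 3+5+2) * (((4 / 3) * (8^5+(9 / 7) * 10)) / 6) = -108307952 / 63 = -1719173.84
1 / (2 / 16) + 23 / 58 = 487 / 58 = 8.40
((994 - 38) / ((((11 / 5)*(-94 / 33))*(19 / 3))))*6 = -129060 / 893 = -144.52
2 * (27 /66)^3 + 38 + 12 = 266929 /5324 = 50.14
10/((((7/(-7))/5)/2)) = -100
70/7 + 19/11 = 129/11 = 11.73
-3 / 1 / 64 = -3 / 64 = -0.05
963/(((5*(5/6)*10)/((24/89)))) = 69336/11125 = 6.23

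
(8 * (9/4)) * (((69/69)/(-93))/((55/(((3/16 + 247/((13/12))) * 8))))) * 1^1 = -6.42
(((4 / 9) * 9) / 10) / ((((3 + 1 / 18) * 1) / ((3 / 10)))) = 54 / 1375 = 0.04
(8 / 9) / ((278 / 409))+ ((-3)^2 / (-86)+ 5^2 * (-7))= -18698113 / 107586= -173.80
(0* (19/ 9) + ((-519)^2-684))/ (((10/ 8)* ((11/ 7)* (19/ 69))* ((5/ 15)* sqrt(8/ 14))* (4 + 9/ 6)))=1557251892* sqrt(7)/ 11495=358425.51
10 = 10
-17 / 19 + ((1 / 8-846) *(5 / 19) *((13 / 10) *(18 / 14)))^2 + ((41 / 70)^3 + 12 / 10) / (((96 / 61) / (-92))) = 1644498802203053 / 11887008000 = 138344.22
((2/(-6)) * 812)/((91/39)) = -116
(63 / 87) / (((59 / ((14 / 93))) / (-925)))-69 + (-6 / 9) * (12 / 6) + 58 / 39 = -48650145 / 689533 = -70.56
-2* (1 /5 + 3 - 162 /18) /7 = 58 /35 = 1.66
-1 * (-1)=1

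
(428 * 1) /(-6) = -214 /3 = -71.33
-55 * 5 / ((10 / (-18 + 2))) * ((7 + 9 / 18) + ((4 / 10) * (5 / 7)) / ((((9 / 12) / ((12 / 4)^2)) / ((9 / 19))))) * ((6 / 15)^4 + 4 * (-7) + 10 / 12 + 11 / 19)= -33683622698 / 315875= -106635.92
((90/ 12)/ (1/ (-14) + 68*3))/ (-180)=-7/ 34260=-0.00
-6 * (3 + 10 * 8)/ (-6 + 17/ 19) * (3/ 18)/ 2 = 1577/ 194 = 8.13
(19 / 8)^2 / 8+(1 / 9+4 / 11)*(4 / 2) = 83867 / 50688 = 1.65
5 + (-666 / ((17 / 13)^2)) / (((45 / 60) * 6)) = -23567 / 289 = -81.55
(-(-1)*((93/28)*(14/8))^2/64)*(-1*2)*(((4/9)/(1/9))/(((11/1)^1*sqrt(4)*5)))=-0.04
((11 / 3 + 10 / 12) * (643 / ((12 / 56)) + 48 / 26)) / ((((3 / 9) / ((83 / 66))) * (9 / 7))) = 34016969 / 858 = 39646.82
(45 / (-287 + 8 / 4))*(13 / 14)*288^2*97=-1179613.35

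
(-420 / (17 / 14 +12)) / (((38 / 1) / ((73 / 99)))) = -14308 / 23199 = -0.62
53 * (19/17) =59.24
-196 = -196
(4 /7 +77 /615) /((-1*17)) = -2999 /73185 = -0.04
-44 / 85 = -0.52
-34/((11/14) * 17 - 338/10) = 2380/1431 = 1.66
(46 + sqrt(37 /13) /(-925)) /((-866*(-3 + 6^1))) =-23 /1299 + sqrt(481) /31240950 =-0.02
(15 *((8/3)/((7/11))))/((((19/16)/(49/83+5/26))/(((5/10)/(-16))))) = -185790/143507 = -1.29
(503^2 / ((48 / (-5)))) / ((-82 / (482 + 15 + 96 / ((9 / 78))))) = 427145.53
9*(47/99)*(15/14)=705/154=4.58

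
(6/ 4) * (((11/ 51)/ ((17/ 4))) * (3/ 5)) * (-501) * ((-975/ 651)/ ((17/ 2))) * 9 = 36.29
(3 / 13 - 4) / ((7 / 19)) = -10.23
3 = 3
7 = 7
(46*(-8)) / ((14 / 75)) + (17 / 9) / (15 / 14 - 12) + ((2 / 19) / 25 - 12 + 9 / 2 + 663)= -708915757 / 538650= -1316.10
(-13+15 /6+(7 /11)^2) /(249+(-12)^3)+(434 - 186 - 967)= -257340599 /357918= -718.99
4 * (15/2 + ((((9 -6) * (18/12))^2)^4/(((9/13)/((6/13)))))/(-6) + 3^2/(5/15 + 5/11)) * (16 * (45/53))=-2795202945/2756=-1014224.58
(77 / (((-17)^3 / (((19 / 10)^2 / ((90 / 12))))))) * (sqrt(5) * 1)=-27797 * sqrt(5) / 3684750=-0.02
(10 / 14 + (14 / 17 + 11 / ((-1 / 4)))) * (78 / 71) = -394134 / 8449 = -46.65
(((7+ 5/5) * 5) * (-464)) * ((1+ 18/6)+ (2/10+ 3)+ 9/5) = -167040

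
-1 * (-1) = 1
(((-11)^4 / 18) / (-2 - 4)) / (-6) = 14641 / 648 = 22.59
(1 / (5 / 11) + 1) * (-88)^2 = 123904 / 5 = 24780.80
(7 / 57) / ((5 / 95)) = 7 / 3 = 2.33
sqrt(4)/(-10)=-0.20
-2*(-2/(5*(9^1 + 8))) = 4/85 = 0.05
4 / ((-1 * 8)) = -1 / 2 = -0.50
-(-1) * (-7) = -7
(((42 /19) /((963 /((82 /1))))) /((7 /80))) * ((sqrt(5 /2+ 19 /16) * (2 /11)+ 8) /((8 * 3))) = 820 * sqrt(59) /201267+ 13120 /18297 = 0.75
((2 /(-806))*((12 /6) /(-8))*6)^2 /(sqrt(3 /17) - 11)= -1683 /1334352344 - 9*sqrt(51) /1334352344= -0.00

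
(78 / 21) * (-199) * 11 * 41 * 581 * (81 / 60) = -2614657617 / 10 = -261465761.70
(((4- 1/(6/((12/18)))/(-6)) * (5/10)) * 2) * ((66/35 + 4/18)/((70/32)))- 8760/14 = -621.84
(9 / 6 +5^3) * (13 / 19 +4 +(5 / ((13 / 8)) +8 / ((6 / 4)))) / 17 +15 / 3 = 2580829 / 25194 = 102.44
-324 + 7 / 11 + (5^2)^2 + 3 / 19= 63075 / 209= 301.79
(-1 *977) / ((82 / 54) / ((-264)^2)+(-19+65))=-1838510784 / 86562473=-21.24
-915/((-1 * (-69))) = -305/23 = -13.26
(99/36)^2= 121/16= 7.56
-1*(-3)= 3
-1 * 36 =-36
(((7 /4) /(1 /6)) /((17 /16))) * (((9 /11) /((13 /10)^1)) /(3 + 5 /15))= 4536 /2431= 1.87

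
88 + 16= 104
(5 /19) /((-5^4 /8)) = -8 /2375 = -0.00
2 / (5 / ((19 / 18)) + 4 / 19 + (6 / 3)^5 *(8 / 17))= 323 / 3231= 0.10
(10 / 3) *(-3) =-10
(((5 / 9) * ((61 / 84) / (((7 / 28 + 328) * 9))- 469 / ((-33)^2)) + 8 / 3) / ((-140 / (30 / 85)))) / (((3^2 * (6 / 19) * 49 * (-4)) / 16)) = 12464496812 / 70910404900335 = 0.00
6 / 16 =3 / 8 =0.38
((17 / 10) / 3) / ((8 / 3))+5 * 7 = 2817 / 80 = 35.21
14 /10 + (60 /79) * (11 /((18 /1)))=2209 /1185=1.86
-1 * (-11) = 11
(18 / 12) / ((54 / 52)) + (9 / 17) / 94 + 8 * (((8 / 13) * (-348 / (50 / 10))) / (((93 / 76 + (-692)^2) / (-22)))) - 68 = -2263624322892317 / 34021975856310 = -66.53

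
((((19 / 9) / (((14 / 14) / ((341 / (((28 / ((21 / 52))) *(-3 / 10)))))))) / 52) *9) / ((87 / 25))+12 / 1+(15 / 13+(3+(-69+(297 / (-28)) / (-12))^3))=-6528132625338587 / 20656656384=-316030.46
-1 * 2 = -2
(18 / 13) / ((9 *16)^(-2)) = 373248 / 13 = 28711.38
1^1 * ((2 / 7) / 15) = 0.02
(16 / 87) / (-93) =-16 / 8091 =-0.00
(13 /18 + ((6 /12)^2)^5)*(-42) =-46655 /1536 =-30.37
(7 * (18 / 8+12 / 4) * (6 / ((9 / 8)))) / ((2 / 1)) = 98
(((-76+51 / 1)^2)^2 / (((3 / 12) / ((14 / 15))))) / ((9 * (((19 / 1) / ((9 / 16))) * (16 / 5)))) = 2734375 / 1824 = 1499.11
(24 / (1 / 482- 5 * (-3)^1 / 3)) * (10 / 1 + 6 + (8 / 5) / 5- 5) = 3273744 / 60275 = 54.31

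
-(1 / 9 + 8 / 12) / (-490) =1 / 630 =0.00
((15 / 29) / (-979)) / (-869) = 15 / 24671779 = 0.00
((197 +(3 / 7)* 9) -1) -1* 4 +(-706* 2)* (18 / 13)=-160089 / 91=-1759.22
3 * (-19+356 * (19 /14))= 9747 /7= 1392.43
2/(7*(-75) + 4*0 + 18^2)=-2/201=-0.01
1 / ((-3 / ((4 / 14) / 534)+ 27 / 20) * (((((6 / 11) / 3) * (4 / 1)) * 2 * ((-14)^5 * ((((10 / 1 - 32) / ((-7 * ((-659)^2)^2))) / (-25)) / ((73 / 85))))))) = -344194976203825 / 1171485778176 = -293.81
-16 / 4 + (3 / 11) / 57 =-835 / 209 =-4.00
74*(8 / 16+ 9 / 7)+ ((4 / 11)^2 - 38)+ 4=83239 / 847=98.28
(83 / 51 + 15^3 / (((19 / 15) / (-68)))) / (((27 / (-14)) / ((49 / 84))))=8602730227 / 156978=54802.14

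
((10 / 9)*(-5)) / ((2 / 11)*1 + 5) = -550 / 513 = -1.07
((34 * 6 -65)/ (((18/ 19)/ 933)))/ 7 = 821351/ 42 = 19555.98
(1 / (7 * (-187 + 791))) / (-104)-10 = -4397121 / 439712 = -10.00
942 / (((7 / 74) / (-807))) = -56254356 / 7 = -8036336.57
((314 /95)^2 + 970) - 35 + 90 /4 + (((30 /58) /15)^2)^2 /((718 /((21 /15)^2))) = 2219215808583791 /2291572757975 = 968.42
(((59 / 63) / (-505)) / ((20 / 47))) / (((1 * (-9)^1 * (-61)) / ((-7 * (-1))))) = -2773 / 49904100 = -0.00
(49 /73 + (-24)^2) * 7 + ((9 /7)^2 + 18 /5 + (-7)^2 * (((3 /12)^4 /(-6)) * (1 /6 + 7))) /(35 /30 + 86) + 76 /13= 755068292913373 /186777776640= 4042.60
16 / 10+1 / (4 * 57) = 1829 / 1140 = 1.60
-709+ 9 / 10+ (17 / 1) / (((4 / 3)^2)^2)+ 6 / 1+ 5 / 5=-890523 / 1280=-695.72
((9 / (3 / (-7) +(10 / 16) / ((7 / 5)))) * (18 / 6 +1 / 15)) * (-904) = -6986112 / 5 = -1397222.40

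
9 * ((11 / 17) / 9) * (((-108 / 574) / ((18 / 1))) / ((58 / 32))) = -528 / 141491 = -0.00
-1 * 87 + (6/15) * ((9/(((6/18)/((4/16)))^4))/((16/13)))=-881403/10240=-86.07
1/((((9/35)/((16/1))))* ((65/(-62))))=-6944/117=-59.35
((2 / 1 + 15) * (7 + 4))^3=6539203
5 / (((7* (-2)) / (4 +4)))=-2.86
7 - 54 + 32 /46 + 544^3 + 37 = 3702751018 /23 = 160989174.70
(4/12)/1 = 1/3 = 0.33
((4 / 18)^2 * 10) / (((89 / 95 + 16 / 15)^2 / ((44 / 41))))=15884000 / 120309129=0.13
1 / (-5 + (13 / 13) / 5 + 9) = 5 / 21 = 0.24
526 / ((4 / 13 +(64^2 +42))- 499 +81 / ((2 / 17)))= 0.12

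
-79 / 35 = -2.26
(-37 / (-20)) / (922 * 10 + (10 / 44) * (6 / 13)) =5291 / 26369500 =0.00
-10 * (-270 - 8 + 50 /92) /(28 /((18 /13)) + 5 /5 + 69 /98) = 56284830 /444797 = 126.54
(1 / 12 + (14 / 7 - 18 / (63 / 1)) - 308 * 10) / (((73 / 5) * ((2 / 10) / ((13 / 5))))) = -16806985 / 6132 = -2740.87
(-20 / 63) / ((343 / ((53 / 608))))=-265 / 3284568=-0.00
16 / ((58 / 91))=728 / 29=25.10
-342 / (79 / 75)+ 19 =-24149 / 79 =-305.68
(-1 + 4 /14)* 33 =-165 /7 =-23.57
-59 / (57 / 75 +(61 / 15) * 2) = -4425 / 667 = -6.63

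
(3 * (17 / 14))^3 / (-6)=-44217 / 5488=-8.06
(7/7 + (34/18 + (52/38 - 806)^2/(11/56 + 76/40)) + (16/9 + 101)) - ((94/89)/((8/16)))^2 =308927.36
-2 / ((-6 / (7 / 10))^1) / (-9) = -7 / 270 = -0.03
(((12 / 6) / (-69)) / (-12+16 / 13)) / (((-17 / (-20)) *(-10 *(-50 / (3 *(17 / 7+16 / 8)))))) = 403 / 4789750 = 0.00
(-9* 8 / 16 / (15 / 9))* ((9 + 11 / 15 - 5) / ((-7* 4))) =639 / 1400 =0.46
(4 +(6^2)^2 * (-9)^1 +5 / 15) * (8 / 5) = -279832 / 15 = -18655.47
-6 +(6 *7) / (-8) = -45 / 4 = -11.25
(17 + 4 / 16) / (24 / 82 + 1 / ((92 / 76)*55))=56.06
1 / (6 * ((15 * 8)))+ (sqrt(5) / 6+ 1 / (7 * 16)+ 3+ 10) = sqrt(5) / 6+ 16393 / 1260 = 13.38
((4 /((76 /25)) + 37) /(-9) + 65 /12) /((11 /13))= 10309 /7524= 1.37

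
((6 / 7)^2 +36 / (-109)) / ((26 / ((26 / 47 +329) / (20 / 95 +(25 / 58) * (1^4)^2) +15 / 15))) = 18470275560 / 2307189157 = 8.01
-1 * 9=-9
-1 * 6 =-6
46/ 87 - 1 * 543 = -47195/ 87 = -542.47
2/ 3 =0.67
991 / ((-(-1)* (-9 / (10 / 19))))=-9910 / 171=-57.95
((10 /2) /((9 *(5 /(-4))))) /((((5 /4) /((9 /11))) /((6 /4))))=-24 /55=-0.44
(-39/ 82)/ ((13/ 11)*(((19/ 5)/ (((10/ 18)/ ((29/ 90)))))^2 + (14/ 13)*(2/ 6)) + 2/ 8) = -1828125/ 24657892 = -0.07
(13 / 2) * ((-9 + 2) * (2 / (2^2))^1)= -91 / 4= -22.75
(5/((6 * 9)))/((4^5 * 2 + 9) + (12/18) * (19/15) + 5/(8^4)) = 51200/1137906339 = 0.00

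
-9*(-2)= 18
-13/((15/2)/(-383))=9958/15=663.87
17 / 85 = 1 / 5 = 0.20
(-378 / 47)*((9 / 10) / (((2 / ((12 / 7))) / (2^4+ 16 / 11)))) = -279936 / 2585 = -108.29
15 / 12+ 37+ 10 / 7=1111 / 28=39.68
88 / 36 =22 / 9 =2.44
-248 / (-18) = 124 / 9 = 13.78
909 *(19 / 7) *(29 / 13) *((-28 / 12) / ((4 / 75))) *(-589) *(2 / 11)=7375148775 / 286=25787233.48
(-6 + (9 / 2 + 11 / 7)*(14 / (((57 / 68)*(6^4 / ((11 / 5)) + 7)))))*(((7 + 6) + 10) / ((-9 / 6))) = 89.39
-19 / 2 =-9.50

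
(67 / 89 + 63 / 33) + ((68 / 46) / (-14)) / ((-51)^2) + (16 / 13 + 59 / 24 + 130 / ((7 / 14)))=668017142575 / 2508033528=266.35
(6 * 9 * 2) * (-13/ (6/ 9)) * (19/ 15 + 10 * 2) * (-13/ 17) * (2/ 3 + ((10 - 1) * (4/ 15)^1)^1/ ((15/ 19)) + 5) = 633669894/ 2125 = 298197.60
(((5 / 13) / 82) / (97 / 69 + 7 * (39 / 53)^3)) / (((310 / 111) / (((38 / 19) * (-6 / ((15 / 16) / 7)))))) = -63853940808 / 1780028820895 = -0.04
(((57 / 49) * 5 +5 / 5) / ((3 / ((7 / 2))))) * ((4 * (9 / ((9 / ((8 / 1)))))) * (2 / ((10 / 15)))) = 5344 / 7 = 763.43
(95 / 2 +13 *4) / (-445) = -199 / 890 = -0.22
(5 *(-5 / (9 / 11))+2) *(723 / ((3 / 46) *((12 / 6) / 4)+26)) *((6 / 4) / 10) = -118.96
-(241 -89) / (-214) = 76 / 107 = 0.71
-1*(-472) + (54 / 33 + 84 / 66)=474.91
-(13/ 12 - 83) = 983/ 12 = 81.92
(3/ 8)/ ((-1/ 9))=-27/ 8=-3.38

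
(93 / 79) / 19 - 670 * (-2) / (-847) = -1932569 / 1271347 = -1.52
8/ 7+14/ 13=202/ 91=2.22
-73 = -73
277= 277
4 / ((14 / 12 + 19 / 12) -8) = -16 / 21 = -0.76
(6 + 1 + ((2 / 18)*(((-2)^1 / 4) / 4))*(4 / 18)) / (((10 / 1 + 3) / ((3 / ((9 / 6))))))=1.08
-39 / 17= -2.29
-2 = -2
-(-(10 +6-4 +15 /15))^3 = 2197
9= 9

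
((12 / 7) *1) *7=12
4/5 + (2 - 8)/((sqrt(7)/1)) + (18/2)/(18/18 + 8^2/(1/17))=489/605 - 6 * sqrt(7)/7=-1.46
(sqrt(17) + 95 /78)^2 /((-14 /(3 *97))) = -10907941 /28392- 9215 *sqrt(17) /182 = -592.95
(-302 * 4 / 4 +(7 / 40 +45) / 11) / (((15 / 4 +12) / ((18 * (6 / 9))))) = -87382 / 385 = -226.97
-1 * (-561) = 561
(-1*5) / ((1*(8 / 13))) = -65 / 8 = -8.12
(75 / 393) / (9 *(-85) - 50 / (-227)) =-0.00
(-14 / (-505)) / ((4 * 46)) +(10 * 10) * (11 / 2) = 25553007 / 46460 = 550.00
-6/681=-2/227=-0.01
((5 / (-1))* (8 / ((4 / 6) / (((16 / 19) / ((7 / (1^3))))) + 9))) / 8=-120 / 349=-0.34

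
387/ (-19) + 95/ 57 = -1066/ 57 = -18.70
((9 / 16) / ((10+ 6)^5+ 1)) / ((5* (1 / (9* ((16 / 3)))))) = 27 / 5242885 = 0.00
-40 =-40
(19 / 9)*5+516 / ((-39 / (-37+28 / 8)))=53093 / 117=453.79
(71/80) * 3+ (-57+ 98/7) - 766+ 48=-60667/80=-758.34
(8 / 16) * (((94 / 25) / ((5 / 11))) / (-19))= -517 / 2375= -0.22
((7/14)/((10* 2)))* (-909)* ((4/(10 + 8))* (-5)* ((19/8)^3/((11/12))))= 2078277/5632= 369.01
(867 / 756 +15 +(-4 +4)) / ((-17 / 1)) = -4069 / 4284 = -0.95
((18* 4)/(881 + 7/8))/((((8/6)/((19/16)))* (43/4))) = 2052/303365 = 0.01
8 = 8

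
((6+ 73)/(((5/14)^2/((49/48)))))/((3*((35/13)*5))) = 352261/22500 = 15.66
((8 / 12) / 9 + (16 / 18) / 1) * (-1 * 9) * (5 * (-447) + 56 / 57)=3310814 / 171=19361.49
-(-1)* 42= 42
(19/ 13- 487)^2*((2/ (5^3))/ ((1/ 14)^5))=42855261990912/ 21125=2028651455.19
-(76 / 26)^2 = -1444 / 169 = -8.54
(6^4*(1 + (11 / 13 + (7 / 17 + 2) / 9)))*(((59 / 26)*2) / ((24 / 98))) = 145879860 / 2873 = 50776.14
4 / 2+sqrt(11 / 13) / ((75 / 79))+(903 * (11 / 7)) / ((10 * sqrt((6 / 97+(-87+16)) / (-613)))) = 79 * sqrt(143) / 975+2+1419 * sqrt(409151141) / 68810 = 420.10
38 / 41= 0.93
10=10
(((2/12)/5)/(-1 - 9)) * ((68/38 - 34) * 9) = 459/475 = 0.97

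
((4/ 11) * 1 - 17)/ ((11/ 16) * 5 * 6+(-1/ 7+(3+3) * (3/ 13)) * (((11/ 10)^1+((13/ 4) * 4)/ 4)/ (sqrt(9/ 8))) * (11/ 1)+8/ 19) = 18421785072600/ 141810880632773 - 3152071846560 * sqrt(2)/ 12891898239343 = -0.22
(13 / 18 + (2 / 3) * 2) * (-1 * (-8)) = 148 / 9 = 16.44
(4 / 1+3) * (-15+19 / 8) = -707 / 8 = -88.38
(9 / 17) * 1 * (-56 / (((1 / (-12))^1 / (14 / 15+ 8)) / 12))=3241728 / 85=38137.98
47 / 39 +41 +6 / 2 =1763 / 39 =45.21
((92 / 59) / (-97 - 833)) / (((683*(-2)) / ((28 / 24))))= 161 / 112428630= 0.00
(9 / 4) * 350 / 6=131.25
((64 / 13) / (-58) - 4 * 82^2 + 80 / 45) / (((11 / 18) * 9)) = -182504768 / 37323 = -4889.87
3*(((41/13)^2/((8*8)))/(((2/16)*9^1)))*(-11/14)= -18491/56784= -0.33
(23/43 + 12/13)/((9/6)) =1630/1677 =0.97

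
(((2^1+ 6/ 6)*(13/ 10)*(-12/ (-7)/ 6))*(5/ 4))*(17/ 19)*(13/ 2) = 8619/ 1064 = 8.10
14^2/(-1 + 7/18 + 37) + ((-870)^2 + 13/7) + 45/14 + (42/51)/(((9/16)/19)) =1061991968761/1403010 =756938.27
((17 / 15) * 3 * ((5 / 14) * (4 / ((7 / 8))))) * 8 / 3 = 14.80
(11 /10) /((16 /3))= 33 /160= 0.21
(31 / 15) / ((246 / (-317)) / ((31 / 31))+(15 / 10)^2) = 39308 / 28035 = 1.40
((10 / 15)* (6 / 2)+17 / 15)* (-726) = -11374 / 5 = -2274.80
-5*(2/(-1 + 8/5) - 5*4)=250/3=83.33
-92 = -92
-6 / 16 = -3 / 8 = -0.38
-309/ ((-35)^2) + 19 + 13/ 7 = 25241/ 1225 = 20.60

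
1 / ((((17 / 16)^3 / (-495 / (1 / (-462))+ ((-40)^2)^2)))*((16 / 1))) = 713904640 / 4913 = 145309.31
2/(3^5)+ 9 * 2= 4376/243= 18.01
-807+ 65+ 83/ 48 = -35533/ 48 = -740.27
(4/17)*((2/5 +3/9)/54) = 22/6885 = 0.00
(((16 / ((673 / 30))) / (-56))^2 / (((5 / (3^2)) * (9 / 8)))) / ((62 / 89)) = 256320 / 687999151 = 0.00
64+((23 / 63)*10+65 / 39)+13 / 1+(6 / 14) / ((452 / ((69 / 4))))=9378151 / 113904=82.33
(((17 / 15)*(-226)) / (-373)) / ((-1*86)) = -1921 / 240585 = -0.01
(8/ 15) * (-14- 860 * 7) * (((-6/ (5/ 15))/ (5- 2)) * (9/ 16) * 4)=217224/ 5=43444.80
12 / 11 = 1.09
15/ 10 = 3/ 2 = 1.50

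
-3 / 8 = -0.38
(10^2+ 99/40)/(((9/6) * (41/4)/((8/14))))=16396/4305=3.81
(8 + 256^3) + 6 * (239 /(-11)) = 184548030 /11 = 16777093.64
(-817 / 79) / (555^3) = -0.00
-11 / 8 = -1.38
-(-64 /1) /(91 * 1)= 64 /91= 0.70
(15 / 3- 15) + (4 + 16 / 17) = -86 / 17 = -5.06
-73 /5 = -14.60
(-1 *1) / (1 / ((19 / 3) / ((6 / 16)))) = -152 / 9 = -16.89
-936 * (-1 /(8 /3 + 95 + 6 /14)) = 4914 /515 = 9.54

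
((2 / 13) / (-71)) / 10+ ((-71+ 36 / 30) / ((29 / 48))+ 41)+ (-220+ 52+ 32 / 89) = -576916682 / 2382263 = -242.17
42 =42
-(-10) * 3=30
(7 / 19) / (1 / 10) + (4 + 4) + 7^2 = 1153 / 19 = 60.68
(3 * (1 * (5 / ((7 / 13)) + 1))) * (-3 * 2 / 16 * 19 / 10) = -1539 / 70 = -21.99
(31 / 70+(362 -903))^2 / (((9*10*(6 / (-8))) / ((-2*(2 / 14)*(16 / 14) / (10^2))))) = 318175538 / 22509375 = 14.14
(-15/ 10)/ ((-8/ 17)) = 51/ 16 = 3.19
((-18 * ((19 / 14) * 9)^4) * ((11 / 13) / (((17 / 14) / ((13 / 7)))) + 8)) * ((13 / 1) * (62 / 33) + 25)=-47215947428901 / 256564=-184031849.48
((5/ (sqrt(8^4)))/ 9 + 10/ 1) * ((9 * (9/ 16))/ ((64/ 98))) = 2542365/ 32768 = 77.59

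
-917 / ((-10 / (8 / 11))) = 3668 / 55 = 66.69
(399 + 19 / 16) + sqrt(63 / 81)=sqrt(7) / 3 + 6403 / 16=401.07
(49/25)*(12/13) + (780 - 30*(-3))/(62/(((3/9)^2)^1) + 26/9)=2756487/820300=3.36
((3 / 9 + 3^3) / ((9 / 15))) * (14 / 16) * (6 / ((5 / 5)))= 1435 / 6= 239.17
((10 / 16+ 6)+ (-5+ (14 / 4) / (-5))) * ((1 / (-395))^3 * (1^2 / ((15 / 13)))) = -481 / 36977925000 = -0.00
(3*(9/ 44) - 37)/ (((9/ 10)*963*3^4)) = -8005/ 15444594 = -0.00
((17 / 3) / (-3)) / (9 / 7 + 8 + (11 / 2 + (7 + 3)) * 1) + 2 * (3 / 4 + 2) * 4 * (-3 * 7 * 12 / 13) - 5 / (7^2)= -848736289 / 1989351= -426.64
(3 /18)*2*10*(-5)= -50 /3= -16.67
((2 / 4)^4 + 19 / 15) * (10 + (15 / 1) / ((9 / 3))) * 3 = 957 / 16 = 59.81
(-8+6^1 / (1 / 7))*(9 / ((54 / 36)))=204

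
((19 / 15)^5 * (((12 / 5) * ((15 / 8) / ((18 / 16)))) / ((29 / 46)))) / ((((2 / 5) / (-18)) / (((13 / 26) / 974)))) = -113900554 / 238325625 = -0.48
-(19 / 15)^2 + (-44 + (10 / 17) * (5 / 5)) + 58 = 49663 / 3825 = 12.98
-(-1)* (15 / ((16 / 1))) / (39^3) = 5 / 316368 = 0.00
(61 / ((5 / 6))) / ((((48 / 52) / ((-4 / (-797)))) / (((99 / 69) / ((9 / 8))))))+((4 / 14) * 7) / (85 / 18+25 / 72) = 18107456 / 20072445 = 0.90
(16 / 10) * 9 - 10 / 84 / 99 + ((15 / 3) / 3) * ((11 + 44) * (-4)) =-7323649 / 20790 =-352.27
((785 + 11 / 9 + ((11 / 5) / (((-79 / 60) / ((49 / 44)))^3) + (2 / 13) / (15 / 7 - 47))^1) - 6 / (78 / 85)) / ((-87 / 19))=-16206164200296803 / 95339179707057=-169.98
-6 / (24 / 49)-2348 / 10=-4941 / 20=-247.05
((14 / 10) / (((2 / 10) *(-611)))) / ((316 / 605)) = -4235 / 193076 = -0.02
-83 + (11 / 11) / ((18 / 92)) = -701 / 9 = -77.89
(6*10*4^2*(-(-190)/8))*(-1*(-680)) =15504000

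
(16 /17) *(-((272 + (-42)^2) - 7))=-32464 /17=-1909.65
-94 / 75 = -1.25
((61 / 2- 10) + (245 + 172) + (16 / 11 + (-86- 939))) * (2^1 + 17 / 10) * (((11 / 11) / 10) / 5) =-477041 / 11000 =-43.37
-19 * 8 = -152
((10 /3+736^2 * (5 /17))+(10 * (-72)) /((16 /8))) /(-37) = -8107250 /1887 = -4296.37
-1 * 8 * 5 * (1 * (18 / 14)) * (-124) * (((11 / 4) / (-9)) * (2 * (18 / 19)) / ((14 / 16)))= -3928320 / 931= -4219.46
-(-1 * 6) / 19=6 / 19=0.32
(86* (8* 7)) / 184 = 602 / 23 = 26.17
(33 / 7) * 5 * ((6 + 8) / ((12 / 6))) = 165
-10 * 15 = -150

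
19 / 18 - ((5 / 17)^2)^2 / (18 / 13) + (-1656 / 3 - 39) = -147819604 / 250563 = -589.95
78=78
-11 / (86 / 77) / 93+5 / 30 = 81 / 1333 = 0.06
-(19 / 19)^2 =-1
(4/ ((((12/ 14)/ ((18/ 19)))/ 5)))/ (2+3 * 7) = 420/ 437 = 0.96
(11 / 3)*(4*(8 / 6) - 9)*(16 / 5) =-1936 / 45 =-43.02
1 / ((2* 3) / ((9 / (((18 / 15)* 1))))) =5 / 4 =1.25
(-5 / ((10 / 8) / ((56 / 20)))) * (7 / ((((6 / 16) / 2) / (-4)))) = 25088 / 15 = 1672.53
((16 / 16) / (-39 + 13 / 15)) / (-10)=3 / 1144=0.00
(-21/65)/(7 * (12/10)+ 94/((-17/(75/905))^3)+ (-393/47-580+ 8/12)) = 86262272715213/154673093933683637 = 0.00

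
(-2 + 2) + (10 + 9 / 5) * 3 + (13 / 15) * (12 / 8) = 36.70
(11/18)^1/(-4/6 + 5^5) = 11/56238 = 0.00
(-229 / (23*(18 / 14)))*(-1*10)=16030 / 207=77.44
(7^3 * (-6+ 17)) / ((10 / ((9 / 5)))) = 33957 / 50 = 679.14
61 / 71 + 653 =46424 / 71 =653.86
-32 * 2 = -64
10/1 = 10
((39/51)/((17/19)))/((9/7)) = 1729/2601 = 0.66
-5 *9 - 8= -53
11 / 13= 0.85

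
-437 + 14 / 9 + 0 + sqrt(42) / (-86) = -3919 / 9 - sqrt(42) / 86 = -435.52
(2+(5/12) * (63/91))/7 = 17/52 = 0.33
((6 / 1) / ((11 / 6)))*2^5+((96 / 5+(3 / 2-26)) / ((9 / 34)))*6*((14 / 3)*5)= -267140 / 99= -2698.38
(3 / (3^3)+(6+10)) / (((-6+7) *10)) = 29 / 18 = 1.61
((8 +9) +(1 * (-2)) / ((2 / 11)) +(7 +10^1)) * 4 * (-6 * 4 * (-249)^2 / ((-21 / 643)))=4191692749.71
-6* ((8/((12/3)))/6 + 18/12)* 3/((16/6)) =-99/8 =-12.38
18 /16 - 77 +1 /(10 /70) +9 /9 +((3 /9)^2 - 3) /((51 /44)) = -258389 /3672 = -70.37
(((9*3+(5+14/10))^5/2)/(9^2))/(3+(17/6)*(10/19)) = 2467947726533/43200000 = 57128.42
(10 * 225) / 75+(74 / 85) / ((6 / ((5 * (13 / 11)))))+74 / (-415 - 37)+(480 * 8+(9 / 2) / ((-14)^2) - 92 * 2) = 91615114957 / 24850056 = 3686.72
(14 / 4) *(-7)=-49 / 2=-24.50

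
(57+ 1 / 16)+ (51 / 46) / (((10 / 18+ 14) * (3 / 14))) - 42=15.42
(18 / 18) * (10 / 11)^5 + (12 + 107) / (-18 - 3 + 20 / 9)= -155585621 / 27217619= -5.72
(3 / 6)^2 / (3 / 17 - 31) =-17 / 2096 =-0.01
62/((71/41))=2542/71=35.80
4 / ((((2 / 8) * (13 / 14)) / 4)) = 896 / 13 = 68.92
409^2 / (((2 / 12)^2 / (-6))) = -36132696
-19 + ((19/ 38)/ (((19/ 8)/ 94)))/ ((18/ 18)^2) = 15/ 19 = 0.79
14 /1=14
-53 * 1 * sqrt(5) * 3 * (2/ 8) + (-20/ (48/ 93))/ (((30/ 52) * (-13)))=31/ 6 -159 * sqrt(5)/ 4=-83.72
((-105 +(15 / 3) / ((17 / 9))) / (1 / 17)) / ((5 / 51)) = -17748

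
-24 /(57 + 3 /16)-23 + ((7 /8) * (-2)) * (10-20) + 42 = 22009 /610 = 36.08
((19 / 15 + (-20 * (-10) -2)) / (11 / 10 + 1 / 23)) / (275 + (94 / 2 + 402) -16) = 68747 / 279306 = 0.25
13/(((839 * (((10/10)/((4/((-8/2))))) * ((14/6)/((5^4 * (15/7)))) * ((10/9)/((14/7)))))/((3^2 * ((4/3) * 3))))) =-23692500/41111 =-576.31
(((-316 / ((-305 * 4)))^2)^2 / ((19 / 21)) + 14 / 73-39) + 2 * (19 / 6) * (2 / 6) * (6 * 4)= 427176214211894 / 36007840250625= 11.86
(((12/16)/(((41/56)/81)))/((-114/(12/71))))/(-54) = 126/55309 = 0.00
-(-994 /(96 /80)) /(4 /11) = 27335 /12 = 2277.92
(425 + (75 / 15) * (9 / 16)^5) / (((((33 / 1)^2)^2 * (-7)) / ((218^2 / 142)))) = -5298213674645 / 309016782176256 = -0.02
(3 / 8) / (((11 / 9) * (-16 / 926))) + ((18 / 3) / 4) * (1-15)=-27285 / 704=-38.76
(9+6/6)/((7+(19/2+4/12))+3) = 60/119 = 0.50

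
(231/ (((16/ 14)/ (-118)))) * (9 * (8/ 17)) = -1717254/ 17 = -101014.94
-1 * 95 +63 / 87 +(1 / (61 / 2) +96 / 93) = -5111588 / 54839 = -93.21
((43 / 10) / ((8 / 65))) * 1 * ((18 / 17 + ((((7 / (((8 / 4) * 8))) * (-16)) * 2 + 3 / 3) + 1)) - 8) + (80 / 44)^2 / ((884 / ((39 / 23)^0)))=-141567627 / 213928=-661.75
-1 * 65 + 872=807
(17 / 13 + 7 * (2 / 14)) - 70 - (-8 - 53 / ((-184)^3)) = -4834095793 / 80983552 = -59.69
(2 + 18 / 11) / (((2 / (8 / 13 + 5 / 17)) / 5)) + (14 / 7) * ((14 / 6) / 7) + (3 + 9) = 152678 / 7293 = 20.93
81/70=1.16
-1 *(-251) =251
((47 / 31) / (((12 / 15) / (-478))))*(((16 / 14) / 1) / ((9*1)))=-224660 / 1953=-115.03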